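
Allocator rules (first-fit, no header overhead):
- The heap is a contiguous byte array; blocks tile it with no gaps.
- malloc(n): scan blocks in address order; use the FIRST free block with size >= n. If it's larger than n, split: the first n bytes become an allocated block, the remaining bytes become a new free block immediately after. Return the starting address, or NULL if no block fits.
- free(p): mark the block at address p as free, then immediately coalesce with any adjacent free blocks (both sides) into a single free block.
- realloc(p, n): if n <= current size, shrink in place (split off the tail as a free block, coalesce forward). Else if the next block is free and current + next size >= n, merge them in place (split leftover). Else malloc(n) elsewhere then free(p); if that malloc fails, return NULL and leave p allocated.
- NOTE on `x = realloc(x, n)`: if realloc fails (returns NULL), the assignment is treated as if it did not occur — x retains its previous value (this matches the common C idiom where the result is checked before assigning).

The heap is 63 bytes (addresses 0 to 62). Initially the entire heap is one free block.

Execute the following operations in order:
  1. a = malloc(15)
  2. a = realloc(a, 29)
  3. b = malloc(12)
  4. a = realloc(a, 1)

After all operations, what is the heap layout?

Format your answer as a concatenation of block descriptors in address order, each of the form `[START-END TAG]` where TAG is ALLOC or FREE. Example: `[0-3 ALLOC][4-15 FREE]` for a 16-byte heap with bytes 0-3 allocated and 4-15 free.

Answer: [0-0 ALLOC][1-28 FREE][29-40 ALLOC][41-62 FREE]

Derivation:
Op 1: a = malloc(15) -> a = 0; heap: [0-14 ALLOC][15-62 FREE]
Op 2: a = realloc(a, 29) -> a = 0; heap: [0-28 ALLOC][29-62 FREE]
Op 3: b = malloc(12) -> b = 29; heap: [0-28 ALLOC][29-40 ALLOC][41-62 FREE]
Op 4: a = realloc(a, 1) -> a = 0; heap: [0-0 ALLOC][1-28 FREE][29-40 ALLOC][41-62 FREE]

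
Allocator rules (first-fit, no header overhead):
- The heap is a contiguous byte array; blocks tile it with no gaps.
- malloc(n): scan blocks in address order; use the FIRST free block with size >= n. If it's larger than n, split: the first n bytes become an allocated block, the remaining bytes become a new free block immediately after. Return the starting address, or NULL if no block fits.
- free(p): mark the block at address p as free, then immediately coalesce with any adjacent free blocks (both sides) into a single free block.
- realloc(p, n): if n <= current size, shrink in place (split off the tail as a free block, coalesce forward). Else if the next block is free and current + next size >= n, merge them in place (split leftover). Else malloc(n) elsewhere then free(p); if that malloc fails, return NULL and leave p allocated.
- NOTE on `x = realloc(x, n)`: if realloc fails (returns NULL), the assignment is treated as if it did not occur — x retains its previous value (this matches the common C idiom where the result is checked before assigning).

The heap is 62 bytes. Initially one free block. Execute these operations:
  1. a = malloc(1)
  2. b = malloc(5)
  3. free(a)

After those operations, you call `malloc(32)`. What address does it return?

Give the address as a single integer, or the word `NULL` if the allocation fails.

Answer: 6

Derivation:
Op 1: a = malloc(1) -> a = 0; heap: [0-0 ALLOC][1-61 FREE]
Op 2: b = malloc(5) -> b = 1; heap: [0-0 ALLOC][1-5 ALLOC][6-61 FREE]
Op 3: free(a) -> (freed a); heap: [0-0 FREE][1-5 ALLOC][6-61 FREE]
malloc(32): first-fit scan over [0-0 FREE][1-5 ALLOC][6-61 FREE] -> 6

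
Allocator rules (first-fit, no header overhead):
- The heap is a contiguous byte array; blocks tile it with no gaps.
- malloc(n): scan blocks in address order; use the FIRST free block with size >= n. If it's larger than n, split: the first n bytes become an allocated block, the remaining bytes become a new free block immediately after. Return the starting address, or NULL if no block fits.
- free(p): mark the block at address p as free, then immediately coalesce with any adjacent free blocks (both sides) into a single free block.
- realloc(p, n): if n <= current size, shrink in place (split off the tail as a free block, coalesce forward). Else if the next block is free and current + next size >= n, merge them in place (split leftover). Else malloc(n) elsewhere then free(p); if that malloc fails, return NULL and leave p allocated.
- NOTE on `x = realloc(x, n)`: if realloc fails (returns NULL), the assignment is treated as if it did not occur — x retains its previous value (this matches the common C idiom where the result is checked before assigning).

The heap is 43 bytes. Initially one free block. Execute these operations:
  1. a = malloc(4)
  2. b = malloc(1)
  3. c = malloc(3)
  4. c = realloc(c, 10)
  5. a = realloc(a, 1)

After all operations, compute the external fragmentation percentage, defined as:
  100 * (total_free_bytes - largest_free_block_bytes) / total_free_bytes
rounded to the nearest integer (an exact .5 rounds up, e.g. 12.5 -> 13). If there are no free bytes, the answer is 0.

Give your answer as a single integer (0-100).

Answer: 10

Derivation:
Op 1: a = malloc(4) -> a = 0; heap: [0-3 ALLOC][4-42 FREE]
Op 2: b = malloc(1) -> b = 4; heap: [0-3 ALLOC][4-4 ALLOC][5-42 FREE]
Op 3: c = malloc(3) -> c = 5; heap: [0-3 ALLOC][4-4 ALLOC][5-7 ALLOC][8-42 FREE]
Op 4: c = realloc(c, 10) -> c = 5; heap: [0-3 ALLOC][4-4 ALLOC][5-14 ALLOC][15-42 FREE]
Op 5: a = realloc(a, 1) -> a = 0; heap: [0-0 ALLOC][1-3 FREE][4-4 ALLOC][5-14 ALLOC][15-42 FREE]
Free blocks: [3 28] total_free=31 largest=28 -> 100*(31-28)/31 = 300/31 ≈ 9.677 -> rounds to 10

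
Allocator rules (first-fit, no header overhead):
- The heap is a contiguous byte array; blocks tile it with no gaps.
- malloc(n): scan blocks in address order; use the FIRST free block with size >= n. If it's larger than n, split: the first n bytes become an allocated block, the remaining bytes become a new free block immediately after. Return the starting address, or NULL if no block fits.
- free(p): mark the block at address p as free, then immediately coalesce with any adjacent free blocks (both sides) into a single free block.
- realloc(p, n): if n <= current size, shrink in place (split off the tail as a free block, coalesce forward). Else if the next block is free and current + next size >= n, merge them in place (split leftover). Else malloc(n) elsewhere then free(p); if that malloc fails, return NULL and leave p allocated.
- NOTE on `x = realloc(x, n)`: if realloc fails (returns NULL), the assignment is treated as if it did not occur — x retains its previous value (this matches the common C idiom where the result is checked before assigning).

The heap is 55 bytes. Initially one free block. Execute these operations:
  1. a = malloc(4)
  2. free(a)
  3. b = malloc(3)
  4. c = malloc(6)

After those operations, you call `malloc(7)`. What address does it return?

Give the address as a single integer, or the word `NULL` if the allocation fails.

Op 1: a = malloc(4) -> a = 0; heap: [0-3 ALLOC][4-54 FREE]
Op 2: free(a) -> (freed a); heap: [0-54 FREE]
Op 3: b = malloc(3) -> b = 0; heap: [0-2 ALLOC][3-54 FREE]
Op 4: c = malloc(6) -> c = 3; heap: [0-2 ALLOC][3-8 ALLOC][9-54 FREE]
malloc(7): first-fit scan over [0-2 ALLOC][3-8 ALLOC][9-54 FREE] -> 9

Answer: 9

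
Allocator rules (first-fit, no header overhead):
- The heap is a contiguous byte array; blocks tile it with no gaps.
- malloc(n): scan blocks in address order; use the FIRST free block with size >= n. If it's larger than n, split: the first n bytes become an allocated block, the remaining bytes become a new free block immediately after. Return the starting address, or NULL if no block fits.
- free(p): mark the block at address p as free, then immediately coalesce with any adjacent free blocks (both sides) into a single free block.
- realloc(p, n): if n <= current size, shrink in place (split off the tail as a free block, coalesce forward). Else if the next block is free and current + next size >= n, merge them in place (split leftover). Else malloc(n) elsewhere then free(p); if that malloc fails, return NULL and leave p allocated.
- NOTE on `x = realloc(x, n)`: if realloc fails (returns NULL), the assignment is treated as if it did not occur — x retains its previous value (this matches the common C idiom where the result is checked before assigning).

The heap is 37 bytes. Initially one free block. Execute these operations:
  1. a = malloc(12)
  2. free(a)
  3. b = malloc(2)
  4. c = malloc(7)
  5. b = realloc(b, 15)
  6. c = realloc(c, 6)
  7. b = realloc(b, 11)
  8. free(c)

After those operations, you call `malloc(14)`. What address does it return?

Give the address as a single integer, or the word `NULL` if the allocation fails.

Op 1: a = malloc(12) -> a = 0; heap: [0-11 ALLOC][12-36 FREE]
Op 2: free(a) -> (freed a); heap: [0-36 FREE]
Op 3: b = malloc(2) -> b = 0; heap: [0-1 ALLOC][2-36 FREE]
Op 4: c = malloc(7) -> c = 2; heap: [0-1 ALLOC][2-8 ALLOC][9-36 FREE]
Op 5: b = realloc(b, 15) -> b = 9; heap: [0-1 FREE][2-8 ALLOC][9-23 ALLOC][24-36 FREE]
Op 6: c = realloc(c, 6) -> c = 2; heap: [0-1 FREE][2-7 ALLOC][8-8 FREE][9-23 ALLOC][24-36 FREE]
Op 7: b = realloc(b, 11) -> b = 9; heap: [0-1 FREE][2-7 ALLOC][8-8 FREE][9-19 ALLOC][20-36 FREE]
Op 8: free(c) -> (freed c); heap: [0-8 FREE][9-19 ALLOC][20-36 FREE]
malloc(14): first-fit scan over [0-8 FREE][9-19 ALLOC][20-36 FREE] -> 20

Answer: 20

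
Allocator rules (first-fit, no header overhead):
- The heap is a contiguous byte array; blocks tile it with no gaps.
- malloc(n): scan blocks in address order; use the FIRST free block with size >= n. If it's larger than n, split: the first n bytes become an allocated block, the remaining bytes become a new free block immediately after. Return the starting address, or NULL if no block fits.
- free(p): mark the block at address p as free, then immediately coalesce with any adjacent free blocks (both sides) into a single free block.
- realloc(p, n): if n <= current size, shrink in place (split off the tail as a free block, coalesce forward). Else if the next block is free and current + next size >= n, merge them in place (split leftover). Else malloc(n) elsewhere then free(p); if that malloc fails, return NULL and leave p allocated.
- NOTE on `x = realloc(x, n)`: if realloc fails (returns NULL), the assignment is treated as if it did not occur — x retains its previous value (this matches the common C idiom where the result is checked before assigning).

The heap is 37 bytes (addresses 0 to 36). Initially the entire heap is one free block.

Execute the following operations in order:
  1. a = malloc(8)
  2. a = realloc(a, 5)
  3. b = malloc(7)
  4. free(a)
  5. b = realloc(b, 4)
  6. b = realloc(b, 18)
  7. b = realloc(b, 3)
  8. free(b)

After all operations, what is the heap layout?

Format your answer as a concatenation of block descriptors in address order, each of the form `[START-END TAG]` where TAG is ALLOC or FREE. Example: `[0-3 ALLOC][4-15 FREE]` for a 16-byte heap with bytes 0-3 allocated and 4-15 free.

Op 1: a = malloc(8) -> a = 0; heap: [0-7 ALLOC][8-36 FREE]
Op 2: a = realloc(a, 5) -> a = 0; heap: [0-4 ALLOC][5-36 FREE]
Op 3: b = malloc(7) -> b = 5; heap: [0-4 ALLOC][5-11 ALLOC][12-36 FREE]
Op 4: free(a) -> (freed a); heap: [0-4 FREE][5-11 ALLOC][12-36 FREE]
Op 5: b = realloc(b, 4) -> b = 5; heap: [0-4 FREE][5-8 ALLOC][9-36 FREE]
Op 6: b = realloc(b, 18) -> b = 5; heap: [0-4 FREE][5-22 ALLOC][23-36 FREE]
Op 7: b = realloc(b, 3) -> b = 5; heap: [0-4 FREE][5-7 ALLOC][8-36 FREE]
Op 8: free(b) -> (freed b); heap: [0-36 FREE]

Answer: [0-36 FREE]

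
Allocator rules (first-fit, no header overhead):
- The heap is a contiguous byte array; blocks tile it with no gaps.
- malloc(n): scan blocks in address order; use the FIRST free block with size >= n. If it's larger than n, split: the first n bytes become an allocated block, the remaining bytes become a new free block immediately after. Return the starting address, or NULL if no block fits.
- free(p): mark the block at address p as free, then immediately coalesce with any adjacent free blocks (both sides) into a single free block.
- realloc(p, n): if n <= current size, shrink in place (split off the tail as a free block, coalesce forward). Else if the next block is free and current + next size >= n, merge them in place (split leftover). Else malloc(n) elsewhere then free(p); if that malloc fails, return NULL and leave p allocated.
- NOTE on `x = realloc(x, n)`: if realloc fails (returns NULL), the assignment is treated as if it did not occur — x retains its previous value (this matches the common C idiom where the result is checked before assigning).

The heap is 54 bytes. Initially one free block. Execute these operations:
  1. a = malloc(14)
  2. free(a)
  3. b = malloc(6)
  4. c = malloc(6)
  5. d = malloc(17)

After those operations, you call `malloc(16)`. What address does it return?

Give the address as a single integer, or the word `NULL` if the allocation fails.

Answer: 29

Derivation:
Op 1: a = malloc(14) -> a = 0; heap: [0-13 ALLOC][14-53 FREE]
Op 2: free(a) -> (freed a); heap: [0-53 FREE]
Op 3: b = malloc(6) -> b = 0; heap: [0-5 ALLOC][6-53 FREE]
Op 4: c = malloc(6) -> c = 6; heap: [0-5 ALLOC][6-11 ALLOC][12-53 FREE]
Op 5: d = malloc(17) -> d = 12; heap: [0-5 ALLOC][6-11 ALLOC][12-28 ALLOC][29-53 FREE]
malloc(16): first-fit scan over [0-5 ALLOC][6-11 ALLOC][12-28 ALLOC][29-53 FREE] -> 29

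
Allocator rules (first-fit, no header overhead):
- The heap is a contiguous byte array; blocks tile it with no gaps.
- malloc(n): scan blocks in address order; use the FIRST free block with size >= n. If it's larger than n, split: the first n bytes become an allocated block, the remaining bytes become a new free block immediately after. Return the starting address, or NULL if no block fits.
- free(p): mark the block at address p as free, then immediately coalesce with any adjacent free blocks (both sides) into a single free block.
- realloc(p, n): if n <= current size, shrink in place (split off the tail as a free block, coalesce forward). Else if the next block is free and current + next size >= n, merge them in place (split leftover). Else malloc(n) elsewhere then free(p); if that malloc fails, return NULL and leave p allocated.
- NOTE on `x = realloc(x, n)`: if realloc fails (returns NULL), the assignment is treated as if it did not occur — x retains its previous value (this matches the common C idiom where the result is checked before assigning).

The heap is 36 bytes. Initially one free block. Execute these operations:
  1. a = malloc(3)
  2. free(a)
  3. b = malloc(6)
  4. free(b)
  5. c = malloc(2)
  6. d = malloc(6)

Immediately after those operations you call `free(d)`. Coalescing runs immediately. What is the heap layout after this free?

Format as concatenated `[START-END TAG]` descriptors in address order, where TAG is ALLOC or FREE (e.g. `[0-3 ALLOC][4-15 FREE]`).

Answer: [0-1 ALLOC][2-35 FREE]

Derivation:
Op 1: a = malloc(3) -> a = 0; heap: [0-2 ALLOC][3-35 FREE]
Op 2: free(a) -> (freed a); heap: [0-35 FREE]
Op 3: b = malloc(6) -> b = 0; heap: [0-5 ALLOC][6-35 FREE]
Op 4: free(b) -> (freed b); heap: [0-35 FREE]
Op 5: c = malloc(2) -> c = 0; heap: [0-1 ALLOC][2-35 FREE]
Op 6: d = malloc(6) -> d = 2; heap: [0-1 ALLOC][2-7 ALLOC][8-35 FREE]
free(d): d = 2 -> block [2-7 ALLOC]; mark free, coalesce with adjacent free neighbors -> [0-1 ALLOC][2-35 FREE]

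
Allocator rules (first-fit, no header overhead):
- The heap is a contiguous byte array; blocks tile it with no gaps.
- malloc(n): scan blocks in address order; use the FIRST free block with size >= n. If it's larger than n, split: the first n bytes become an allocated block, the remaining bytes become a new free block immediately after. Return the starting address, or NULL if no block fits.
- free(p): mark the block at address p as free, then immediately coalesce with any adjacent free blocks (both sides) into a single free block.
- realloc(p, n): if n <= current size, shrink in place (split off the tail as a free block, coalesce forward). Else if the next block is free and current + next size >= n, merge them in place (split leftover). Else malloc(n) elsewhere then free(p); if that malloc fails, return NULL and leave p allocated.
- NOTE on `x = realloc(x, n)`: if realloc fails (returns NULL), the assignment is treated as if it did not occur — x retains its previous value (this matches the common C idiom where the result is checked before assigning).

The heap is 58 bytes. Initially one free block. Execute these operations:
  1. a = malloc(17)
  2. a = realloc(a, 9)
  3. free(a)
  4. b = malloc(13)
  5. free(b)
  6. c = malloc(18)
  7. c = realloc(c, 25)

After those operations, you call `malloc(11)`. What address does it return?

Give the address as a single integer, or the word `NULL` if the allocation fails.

Answer: 25

Derivation:
Op 1: a = malloc(17) -> a = 0; heap: [0-16 ALLOC][17-57 FREE]
Op 2: a = realloc(a, 9) -> a = 0; heap: [0-8 ALLOC][9-57 FREE]
Op 3: free(a) -> (freed a); heap: [0-57 FREE]
Op 4: b = malloc(13) -> b = 0; heap: [0-12 ALLOC][13-57 FREE]
Op 5: free(b) -> (freed b); heap: [0-57 FREE]
Op 6: c = malloc(18) -> c = 0; heap: [0-17 ALLOC][18-57 FREE]
Op 7: c = realloc(c, 25) -> c = 0; heap: [0-24 ALLOC][25-57 FREE]
malloc(11): first-fit scan over [0-24 ALLOC][25-57 FREE] -> 25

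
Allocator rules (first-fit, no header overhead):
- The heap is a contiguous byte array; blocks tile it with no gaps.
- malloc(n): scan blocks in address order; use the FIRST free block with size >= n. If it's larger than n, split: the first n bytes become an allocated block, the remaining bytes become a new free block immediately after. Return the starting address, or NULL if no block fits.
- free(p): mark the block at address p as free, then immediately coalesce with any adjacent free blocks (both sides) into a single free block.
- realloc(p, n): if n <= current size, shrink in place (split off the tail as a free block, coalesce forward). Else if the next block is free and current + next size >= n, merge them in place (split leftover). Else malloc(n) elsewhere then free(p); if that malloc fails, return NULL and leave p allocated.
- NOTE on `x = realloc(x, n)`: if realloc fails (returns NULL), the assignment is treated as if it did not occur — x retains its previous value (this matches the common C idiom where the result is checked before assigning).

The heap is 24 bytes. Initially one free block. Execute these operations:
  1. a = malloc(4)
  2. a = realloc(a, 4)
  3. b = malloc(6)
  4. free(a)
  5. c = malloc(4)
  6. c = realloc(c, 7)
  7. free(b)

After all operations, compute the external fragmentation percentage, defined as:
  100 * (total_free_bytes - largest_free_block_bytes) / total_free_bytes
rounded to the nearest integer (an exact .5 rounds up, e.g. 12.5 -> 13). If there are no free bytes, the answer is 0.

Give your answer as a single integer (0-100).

Op 1: a = malloc(4) -> a = 0; heap: [0-3 ALLOC][4-23 FREE]
Op 2: a = realloc(a, 4) -> a = 0; heap: [0-3 ALLOC][4-23 FREE]
Op 3: b = malloc(6) -> b = 4; heap: [0-3 ALLOC][4-9 ALLOC][10-23 FREE]
Op 4: free(a) -> (freed a); heap: [0-3 FREE][4-9 ALLOC][10-23 FREE]
Op 5: c = malloc(4) -> c = 0; heap: [0-3 ALLOC][4-9 ALLOC][10-23 FREE]
Op 6: c = realloc(c, 7) -> c = 10; heap: [0-3 FREE][4-9 ALLOC][10-16 ALLOC][17-23 FREE]
Op 7: free(b) -> (freed b); heap: [0-9 FREE][10-16 ALLOC][17-23 FREE]
Free blocks: [10 7] total_free=17 largest=10 -> 100*(17-10)/17 = 700/17 ≈ 41.176 -> rounds to 41

Answer: 41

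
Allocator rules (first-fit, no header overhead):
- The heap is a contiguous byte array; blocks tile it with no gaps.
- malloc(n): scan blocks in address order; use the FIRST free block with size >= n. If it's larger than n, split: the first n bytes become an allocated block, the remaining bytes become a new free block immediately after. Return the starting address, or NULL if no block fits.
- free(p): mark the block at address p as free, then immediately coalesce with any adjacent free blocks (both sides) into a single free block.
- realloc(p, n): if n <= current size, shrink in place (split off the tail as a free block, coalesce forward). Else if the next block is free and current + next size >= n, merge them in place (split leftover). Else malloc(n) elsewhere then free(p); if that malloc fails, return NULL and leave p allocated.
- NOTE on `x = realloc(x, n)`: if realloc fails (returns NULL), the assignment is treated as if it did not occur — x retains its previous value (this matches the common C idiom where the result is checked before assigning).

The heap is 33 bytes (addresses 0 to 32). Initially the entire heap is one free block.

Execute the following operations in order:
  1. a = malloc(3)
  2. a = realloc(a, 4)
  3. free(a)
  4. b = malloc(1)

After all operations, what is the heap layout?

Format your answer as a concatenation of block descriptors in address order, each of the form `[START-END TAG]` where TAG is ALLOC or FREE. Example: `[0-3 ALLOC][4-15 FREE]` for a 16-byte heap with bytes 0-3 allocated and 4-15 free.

Op 1: a = malloc(3) -> a = 0; heap: [0-2 ALLOC][3-32 FREE]
Op 2: a = realloc(a, 4) -> a = 0; heap: [0-3 ALLOC][4-32 FREE]
Op 3: free(a) -> (freed a); heap: [0-32 FREE]
Op 4: b = malloc(1) -> b = 0; heap: [0-0 ALLOC][1-32 FREE]

Answer: [0-0 ALLOC][1-32 FREE]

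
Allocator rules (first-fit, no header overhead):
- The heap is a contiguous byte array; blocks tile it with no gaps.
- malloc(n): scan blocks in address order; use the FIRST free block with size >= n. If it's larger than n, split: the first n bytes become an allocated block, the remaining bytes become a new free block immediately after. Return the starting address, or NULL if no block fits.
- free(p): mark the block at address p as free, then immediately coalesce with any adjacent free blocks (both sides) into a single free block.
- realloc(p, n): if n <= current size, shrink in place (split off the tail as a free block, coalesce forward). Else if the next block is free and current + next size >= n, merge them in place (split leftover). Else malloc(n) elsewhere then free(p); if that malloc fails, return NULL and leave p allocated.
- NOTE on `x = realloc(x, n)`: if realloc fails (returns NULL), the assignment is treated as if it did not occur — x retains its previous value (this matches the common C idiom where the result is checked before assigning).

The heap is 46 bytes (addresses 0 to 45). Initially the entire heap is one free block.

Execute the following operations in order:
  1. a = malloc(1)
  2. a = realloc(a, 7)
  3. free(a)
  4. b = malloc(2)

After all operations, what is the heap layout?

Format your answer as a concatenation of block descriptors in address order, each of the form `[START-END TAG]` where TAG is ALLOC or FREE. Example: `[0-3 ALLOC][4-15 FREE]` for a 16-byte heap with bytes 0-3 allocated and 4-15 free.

Answer: [0-1 ALLOC][2-45 FREE]

Derivation:
Op 1: a = malloc(1) -> a = 0; heap: [0-0 ALLOC][1-45 FREE]
Op 2: a = realloc(a, 7) -> a = 0; heap: [0-6 ALLOC][7-45 FREE]
Op 3: free(a) -> (freed a); heap: [0-45 FREE]
Op 4: b = malloc(2) -> b = 0; heap: [0-1 ALLOC][2-45 FREE]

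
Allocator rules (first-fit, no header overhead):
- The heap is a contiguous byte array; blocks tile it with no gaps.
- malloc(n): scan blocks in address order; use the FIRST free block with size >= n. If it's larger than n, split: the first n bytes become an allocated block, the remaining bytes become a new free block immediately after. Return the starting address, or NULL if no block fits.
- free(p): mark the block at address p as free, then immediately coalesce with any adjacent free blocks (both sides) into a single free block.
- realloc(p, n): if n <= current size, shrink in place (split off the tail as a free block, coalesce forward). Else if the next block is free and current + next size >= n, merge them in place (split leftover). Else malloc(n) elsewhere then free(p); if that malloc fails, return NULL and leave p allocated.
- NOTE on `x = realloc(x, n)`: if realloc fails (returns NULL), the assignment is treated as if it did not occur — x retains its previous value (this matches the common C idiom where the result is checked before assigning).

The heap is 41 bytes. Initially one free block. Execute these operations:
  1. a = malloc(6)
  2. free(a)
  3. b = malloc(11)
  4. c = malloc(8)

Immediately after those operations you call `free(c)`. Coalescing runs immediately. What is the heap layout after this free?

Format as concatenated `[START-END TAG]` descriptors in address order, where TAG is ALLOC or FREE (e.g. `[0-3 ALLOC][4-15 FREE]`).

Op 1: a = malloc(6) -> a = 0; heap: [0-5 ALLOC][6-40 FREE]
Op 2: free(a) -> (freed a); heap: [0-40 FREE]
Op 3: b = malloc(11) -> b = 0; heap: [0-10 ALLOC][11-40 FREE]
Op 4: c = malloc(8) -> c = 11; heap: [0-10 ALLOC][11-18 ALLOC][19-40 FREE]
free(c): c = 11 -> block [11-18 ALLOC]; mark free, coalesce with adjacent free neighbors -> [0-10 ALLOC][11-40 FREE]

Answer: [0-10 ALLOC][11-40 FREE]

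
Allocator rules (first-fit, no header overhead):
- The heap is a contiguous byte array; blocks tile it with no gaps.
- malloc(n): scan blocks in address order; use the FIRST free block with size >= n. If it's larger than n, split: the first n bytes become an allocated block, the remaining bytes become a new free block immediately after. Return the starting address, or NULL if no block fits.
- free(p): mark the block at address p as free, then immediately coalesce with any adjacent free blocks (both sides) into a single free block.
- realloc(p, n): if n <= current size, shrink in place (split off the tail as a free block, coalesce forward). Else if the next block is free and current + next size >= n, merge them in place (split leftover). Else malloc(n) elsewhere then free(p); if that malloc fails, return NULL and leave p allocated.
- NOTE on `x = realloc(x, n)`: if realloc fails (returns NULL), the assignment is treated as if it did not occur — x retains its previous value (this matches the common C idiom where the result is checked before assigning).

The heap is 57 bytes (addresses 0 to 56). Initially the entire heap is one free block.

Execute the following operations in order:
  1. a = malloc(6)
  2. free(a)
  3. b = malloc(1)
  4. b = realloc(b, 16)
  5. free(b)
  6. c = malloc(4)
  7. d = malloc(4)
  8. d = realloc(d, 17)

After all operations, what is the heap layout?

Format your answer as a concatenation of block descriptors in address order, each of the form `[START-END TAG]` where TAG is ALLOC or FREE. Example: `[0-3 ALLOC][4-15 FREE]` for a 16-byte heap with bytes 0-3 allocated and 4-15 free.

Answer: [0-3 ALLOC][4-20 ALLOC][21-56 FREE]

Derivation:
Op 1: a = malloc(6) -> a = 0; heap: [0-5 ALLOC][6-56 FREE]
Op 2: free(a) -> (freed a); heap: [0-56 FREE]
Op 3: b = malloc(1) -> b = 0; heap: [0-0 ALLOC][1-56 FREE]
Op 4: b = realloc(b, 16) -> b = 0; heap: [0-15 ALLOC][16-56 FREE]
Op 5: free(b) -> (freed b); heap: [0-56 FREE]
Op 6: c = malloc(4) -> c = 0; heap: [0-3 ALLOC][4-56 FREE]
Op 7: d = malloc(4) -> d = 4; heap: [0-3 ALLOC][4-7 ALLOC][8-56 FREE]
Op 8: d = realloc(d, 17) -> d = 4; heap: [0-3 ALLOC][4-20 ALLOC][21-56 FREE]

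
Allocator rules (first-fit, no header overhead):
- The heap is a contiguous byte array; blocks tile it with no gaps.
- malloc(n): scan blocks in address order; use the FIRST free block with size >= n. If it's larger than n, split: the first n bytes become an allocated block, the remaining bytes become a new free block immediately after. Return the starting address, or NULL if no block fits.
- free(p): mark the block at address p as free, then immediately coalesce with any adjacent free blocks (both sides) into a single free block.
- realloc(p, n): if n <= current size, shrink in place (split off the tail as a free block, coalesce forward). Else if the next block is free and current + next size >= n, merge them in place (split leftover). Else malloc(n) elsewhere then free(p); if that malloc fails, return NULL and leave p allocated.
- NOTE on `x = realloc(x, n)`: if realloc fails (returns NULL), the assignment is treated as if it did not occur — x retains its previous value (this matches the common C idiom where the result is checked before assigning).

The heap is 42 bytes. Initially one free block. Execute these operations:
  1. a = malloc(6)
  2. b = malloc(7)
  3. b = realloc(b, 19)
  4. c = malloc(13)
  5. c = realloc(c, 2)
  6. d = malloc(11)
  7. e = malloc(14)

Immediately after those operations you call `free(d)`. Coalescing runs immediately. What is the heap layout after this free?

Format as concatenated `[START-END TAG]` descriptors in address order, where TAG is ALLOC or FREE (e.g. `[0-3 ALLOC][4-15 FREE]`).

Op 1: a = malloc(6) -> a = 0; heap: [0-5 ALLOC][6-41 FREE]
Op 2: b = malloc(7) -> b = 6; heap: [0-5 ALLOC][6-12 ALLOC][13-41 FREE]
Op 3: b = realloc(b, 19) -> b = 6; heap: [0-5 ALLOC][6-24 ALLOC][25-41 FREE]
Op 4: c = malloc(13) -> c = 25; heap: [0-5 ALLOC][6-24 ALLOC][25-37 ALLOC][38-41 FREE]
Op 5: c = realloc(c, 2) -> c = 25; heap: [0-5 ALLOC][6-24 ALLOC][25-26 ALLOC][27-41 FREE]
Op 6: d = malloc(11) -> d = 27; heap: [0-5 ALLOC][6-24 ALLOC][25-26 ALLOC][27-37 ALLOC][38-41 FREE]
Op 7: e = malloc(14) -> e = NULL; heap: [0-5 ALLOC][6-24 ALLOC][25-26 ALLOC][27-37 ALLOC][38-41 FREE]
free(d): d = 27 -> block [27-37 ALLOC]; mark free, coalesce with adjacent free neighbors -> [0-5 ALLOC][6-24 ALLOC][25-26 ALLOC][27-41 FREE]

Answer: [0-5 ALLOC][6-24 ALLOC][25-26 ALLOC][27-41 FREE]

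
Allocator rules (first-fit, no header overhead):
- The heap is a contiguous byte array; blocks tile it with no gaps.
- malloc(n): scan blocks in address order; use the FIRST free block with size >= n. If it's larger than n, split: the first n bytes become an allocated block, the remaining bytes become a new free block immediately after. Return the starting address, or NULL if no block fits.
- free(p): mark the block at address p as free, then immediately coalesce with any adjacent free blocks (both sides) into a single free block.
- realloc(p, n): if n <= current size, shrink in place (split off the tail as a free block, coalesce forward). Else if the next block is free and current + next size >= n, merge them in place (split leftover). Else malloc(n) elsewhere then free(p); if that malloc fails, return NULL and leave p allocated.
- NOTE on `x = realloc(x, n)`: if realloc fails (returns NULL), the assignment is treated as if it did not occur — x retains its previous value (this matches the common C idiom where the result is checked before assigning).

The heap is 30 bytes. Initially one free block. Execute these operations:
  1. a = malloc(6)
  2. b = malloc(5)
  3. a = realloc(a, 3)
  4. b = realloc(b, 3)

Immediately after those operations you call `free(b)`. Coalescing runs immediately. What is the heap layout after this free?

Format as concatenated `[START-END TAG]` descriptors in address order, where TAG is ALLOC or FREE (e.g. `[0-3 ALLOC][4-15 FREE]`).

Op 1: a = malloc(6) -> a = 0; heap: [0-5 ALLOC][6-29 FREE]
Op 2: b = malloc(5) -> b = 6; heap: [0-5 ALLOC][6-10 ALLOC][11-29 FREE]
Op 3: a = realloc(a, 3) -> a = 0; heap: [0-2 ALLOC][3-5 FREE][6-10 ALLOC][11-29 FREE]
Op 4: b = realloc(b, 3) -> b = 6; heap: [0-2 ALLOC][3-5 FREE][6-8 ALLOC][9-29 FREE]
free(b): b = 6 -> block [6-8 ALLOC]; mark free, coalesce with adjacent free neighbors -> [0-2 ALLOC][3-29 FREE]

Answer: [0-2 ALLOC][3-29 FREE]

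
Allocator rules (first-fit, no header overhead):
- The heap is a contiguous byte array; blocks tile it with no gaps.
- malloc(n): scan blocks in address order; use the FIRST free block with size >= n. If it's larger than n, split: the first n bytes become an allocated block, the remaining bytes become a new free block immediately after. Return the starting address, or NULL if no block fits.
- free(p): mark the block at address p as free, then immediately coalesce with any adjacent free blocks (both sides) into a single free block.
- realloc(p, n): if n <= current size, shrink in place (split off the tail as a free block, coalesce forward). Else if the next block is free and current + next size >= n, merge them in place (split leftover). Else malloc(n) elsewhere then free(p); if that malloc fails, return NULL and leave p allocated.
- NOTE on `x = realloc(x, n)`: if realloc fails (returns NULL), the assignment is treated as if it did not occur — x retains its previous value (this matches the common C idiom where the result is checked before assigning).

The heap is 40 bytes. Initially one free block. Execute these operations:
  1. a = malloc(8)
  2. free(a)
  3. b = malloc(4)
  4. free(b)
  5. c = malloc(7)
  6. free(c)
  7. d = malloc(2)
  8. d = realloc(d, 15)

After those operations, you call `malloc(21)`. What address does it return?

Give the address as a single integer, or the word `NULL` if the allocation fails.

Op 1: a = malloc(8) -> a = 0; heap: [0-7 ALLOC][8-39 FREE]
Op 2: free(a) -> (freed a); heap: [0-39 FREE]
Op 3: b = malloc(4) -> b = 0; heap: [0-3 ALLOC][4-39 FREE]
Op 4: free(b) -> (freed b); heap: [0-39 FREE]
Op 5: c = malloc(7) -> c = 0; heap: [0-6 ALLOC][7-39 FREE]
Op 6: free(c) -> (freed c); heap: [0-39 FREE]
Op 7: d = malloc(2) -> d = 0; heap: [0-1 ALLOC][2-39 FREE]
Op 8: d = realloc(d, 15) -> d = 0; heap: [0-14 ALLOC][15-39 FREE]
malloc(21): first-fit scan over [0-14 ALLOC][15-39 FREE] -> 15

Answer: 15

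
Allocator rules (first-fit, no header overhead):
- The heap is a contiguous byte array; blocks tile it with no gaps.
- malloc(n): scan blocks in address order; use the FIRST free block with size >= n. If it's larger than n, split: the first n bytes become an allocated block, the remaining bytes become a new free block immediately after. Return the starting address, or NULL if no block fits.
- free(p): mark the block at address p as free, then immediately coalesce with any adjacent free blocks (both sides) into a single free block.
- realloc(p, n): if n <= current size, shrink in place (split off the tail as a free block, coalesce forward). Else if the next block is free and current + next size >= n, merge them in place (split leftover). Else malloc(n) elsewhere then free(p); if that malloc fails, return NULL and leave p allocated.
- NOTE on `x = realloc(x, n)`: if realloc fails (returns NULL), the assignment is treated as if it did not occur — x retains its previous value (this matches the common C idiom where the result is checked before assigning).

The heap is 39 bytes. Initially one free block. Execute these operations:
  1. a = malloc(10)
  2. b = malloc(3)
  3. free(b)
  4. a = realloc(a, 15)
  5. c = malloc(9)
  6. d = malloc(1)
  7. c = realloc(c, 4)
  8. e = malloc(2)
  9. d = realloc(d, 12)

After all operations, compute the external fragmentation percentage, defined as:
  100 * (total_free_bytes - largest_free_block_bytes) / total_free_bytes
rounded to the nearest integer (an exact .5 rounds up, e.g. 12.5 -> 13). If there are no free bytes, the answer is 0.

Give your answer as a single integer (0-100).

Op 1: a = malloc(10) -> a = 0; heap: [0-9 ALLOC][10-38 FREE]
Op 2: b = malloc(3) -> b = 10; heap: [0-9 ALLOC][10-12 ALLOC][13-38 FREE]
Op 3: free(b) -> (freed b); heap: [0-9 ALLOC][10-38 FREE]
Op 4: a = realloc(a, 15) -> a = 0; heap: [0-14 ALLOC][15-38 FREE]
Op 5: c = malloc(9) -> c = 15; heap: [0-14 ALLOC][15-23 ALLOC][24-38 FREE]
Op 6: d = malloc(1) -> d = 24; heap: [0-14 ALLOC][15-23 ALLOC][24-24 ALLOC][25-38 FREE]
Op 7: c = realloc(c, 4) -> c = 15; heap: [0-14 ALLOC][15-18 ALLOC][19-23 FREE][24-24 ALLOC][25-38 FREE]
Op 8: e = malloc(2) -> e = 19; heap: [0-14 ALLOC][15-18 ALLOC][19-20 ALLOC][21-23 FREE][24-24 ALLOC][25-38 FREE]
Op 9: d = realloc(d, 12) -> d = 24; heap: [0-14 ALLOC][15-18 ALLOC][19-20 ALLOC][21-23 FREE][24-35 ALLOC][36-38 FREE]
Free blocks: [3 3] total_free=6 largest=3 -> 100*(6-3)/6 = 300/6 = 50

Answer: 50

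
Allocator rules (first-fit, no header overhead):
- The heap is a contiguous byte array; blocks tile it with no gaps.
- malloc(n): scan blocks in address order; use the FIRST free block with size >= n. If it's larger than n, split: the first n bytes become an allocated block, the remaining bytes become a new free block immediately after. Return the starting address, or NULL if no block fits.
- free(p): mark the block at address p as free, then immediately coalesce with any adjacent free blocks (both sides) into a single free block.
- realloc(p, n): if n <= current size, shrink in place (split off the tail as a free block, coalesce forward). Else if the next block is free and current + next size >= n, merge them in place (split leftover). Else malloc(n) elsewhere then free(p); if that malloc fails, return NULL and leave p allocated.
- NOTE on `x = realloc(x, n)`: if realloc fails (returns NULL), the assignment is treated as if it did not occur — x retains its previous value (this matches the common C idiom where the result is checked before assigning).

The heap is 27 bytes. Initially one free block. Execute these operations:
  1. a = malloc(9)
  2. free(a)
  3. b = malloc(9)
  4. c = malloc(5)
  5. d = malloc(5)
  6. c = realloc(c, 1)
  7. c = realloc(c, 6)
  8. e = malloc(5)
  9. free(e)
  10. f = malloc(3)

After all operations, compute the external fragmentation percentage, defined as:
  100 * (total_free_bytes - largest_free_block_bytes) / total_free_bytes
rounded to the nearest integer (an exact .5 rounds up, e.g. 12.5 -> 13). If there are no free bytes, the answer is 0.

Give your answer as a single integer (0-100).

Op 1: a = malloc(9) -> a = 0; heap: [0-8 ALLOC][9-26 FREE]
Op 2: free(a) -> (freed a); heap: [0-26 FREE]
Op 3: b = malloc(9) -> b = 0; heap: [0-8 ALLOC][9-26 FREE]
Op 4: c = malloc(5) -> c = 9; heap: [0-8 ALLOC][9-13 ALLOC][14-26 FREE]
Op 5: d = malloc(5) -> d = 14; heap: [0-8 ALLOC][9-13 ALLOC][14-18 ALLOC][19-26 FREE]
Op 6: c = realloc(c, 1) -> c = 9; heap: [0-8 ALLOC][9-9 ALLOC][10-13 FREE][14-18 ALLOC][19-26 FREE]
Op 7: c = realloc(c, 6) -> c = 19; heap: [0-8 ALLOC][9-13 FREE][14-18 ALLOC][19-24 ALLOC][25-26 FREE]
Op 8: e = malloc(5) -> e = 9; heap: [0-8 ALLOC][9-13 ALLOC][14-18 ALLOC][19-24 ALLOC][25-26 FREE]
Op 9: free(e) -> (freed e); heap: [0-8 ALLOC][9-13 FREE][14-18 ALLOC][19-24 ALLOC][25-26 FREE]
Op 10: f = malloc(3) -> f = 9; heap: [0-8 ALLOC][9-11 ALLOC][12-13 FREE][14-18 ALLOC][19-24 ALLOC][25-26 FREE]
Free blocks: [2 2] total_free=4 largest=2 -> 100*(4-2)/4 = 200/4 = 50

Answer: 50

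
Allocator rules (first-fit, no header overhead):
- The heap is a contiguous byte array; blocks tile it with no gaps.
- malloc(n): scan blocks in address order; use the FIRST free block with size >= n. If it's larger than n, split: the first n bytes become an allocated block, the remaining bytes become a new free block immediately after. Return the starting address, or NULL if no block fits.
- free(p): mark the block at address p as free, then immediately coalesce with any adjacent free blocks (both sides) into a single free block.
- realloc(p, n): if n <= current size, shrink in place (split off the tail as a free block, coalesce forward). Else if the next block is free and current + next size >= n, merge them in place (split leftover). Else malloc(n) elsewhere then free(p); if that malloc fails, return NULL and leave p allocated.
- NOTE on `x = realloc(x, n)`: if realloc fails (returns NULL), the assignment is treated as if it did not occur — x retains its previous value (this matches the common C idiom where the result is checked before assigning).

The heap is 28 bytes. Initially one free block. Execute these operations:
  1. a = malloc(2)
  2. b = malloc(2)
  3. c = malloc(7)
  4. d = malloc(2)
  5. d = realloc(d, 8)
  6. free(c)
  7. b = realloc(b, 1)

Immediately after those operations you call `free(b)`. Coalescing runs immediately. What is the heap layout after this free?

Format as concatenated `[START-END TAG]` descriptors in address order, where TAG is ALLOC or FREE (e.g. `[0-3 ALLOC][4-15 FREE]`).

Op 1: a = malloc(2) -> a = 0; heap: [0-1 ALLOC][2-27 FREE]
Op 2: b = malloc(2) -> b = 2; heap: [0-1 ALLOC][2-3 ALLOC][4-27 FREE]
Op 3: c = malloc(7) -> c = 4; heap: [0-1 ALLOC][2-3 ALLOC][4-10 ALLOC][11-27 FREE]
Op 4: d = malloc(2) -> d = 11; heap: [0-1 ALLOC][2-3 ALLOC][4-10 ALLOC][11-12 ALLOC][13-27 FREE]
Op 5: d = realloc(d, 8) -> d = 11; heap: [0-1 ALLOC][2-3 ALLOC][4-10 ALLOC][11-18 ALLOC][19-27 FREE]
Op 6: free(c) -> (freed c); heap: [0-1 ALLOC][2-3 ALLOC][4-10 FREE][11-18 ALLOC][19-27 FREE]
Op 7: b = realloc(b, 1) -> b = 2; heap: [0-1 ALLOC][2-2 ALLOC][3-10 FREE][11-18 ALLOC][19-27 FREE]
free(b): b = 2 -> block [2-2 ALLOC]; mark free, coalesce with adjacent free neighbors -> [0-1 ALLOC][2-10 FREE][11-18 ALLOC][19-27 FREE]

Answer: [0-1 ALLOC][2-10 FREE][11-18 ALLOC][19-27 FREE]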